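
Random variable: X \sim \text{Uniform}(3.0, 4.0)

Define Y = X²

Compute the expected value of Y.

Using E[X²] = Var(X) + (E[X])²:
E[X] = 3.5
Var(X) = (4 - 3)^2/12 = 0.083333333
E[X²] = 0.083333333 + 3.5² = 0.083333333 + 12.25 = 12.333333

12.333333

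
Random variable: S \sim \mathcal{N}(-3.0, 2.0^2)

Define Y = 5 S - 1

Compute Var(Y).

For Y = aS + b: Var(Y) = a² * Var(S)
Var(S) = 2.0^2 = 4
Var(Y) = 5² * 4 = 25 * 4 = 100

100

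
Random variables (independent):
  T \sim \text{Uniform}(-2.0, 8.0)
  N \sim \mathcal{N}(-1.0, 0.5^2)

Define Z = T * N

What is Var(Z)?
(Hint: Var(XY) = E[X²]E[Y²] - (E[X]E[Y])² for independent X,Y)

Var(XY) = E[X²]E[Y²] - (E[X]E[Y])²
E[T] = 3, Var(T) = 8.3333333
E[N] = -1, Var(N) = 0.25
E[T²] = 8.3333333 + 3² = 17.333333
E[N²] = 0.25 + (-1)² = 1.25
Var(Z) = 17.333333*1.25 - (3*(-1))²
= 21.666667 - 9 = 12.666667

12.666667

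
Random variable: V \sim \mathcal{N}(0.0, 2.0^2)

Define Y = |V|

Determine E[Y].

For X ~ N(0, 2.0²), E[|X|] = sigma * sqrt(2/pi)
= 2.0 * sqrt(2/pi) = 1.5957691

1.5957691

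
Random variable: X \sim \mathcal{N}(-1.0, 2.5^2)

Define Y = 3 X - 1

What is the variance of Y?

For Y = aX + b: Var(Y) = a² * Var(X)
Var(X) = 2.5^2 = 6.25
Var(Y) = 3² * 6.25 = 9 * 6.25 = 56.25

56.25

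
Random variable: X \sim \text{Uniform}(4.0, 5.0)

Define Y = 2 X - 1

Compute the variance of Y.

For Y = aX + b: Var(Y) = a² * Var(X)
Var(X) = (5 - 4)^2/12 = 0.083333333
Var(Y) = 2² * 0.083333333 = 4 * 0.083333333 = 0.33333333

0.33333333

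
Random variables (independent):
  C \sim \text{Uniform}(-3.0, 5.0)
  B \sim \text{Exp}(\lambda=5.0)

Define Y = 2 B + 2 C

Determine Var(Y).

For independent RVs: Var(aX + bY) = a²Var(X) + b²Var(Y)
Var(C) = 5.3333333
Var(B) = 0.04
Var(Y) = 2²*5.3333333 + 2²*0.04
= 4*5.3333333 + 4*0.04 = 21.493333

21.493333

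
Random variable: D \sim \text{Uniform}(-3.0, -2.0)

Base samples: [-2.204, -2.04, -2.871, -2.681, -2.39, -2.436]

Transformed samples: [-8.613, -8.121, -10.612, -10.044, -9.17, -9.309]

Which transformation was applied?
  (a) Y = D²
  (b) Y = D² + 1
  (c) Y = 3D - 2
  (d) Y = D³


Checking option (c) Y = 3D - 2:
  D = -2.204 -> Y = -8.613 ✓
  D = -2.04 -> Y = -8.121 ✓
  D = -2.871 -> Y = -10.612 ✓
All samples match this transformation.

(c) 3D - 2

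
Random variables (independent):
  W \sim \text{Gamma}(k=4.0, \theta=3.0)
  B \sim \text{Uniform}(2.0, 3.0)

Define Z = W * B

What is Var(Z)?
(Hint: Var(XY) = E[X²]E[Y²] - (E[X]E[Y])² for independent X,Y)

Var(XY) = E[X²]E[Y²] - (E[X]E[Y])²
E[W] = 12, Var(W) = 36
E[B] = 2.5, Var(B) = 0.083333333
E[W²] = 36 + 12² = 180
E[B²] = 0.083333333 + 2.5² = 6.3333333
Var(Z) = 180*6.3333333 - (12*2.5)²
= 1140 - 900 = 240

240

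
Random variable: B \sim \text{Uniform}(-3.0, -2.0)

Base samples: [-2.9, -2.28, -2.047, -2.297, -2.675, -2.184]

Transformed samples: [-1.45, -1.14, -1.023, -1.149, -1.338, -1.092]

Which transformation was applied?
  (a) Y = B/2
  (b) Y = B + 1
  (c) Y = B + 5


Checking option (a) Y = B/2:
  B = -2.9 -> Y = -1.45 ✓
  B = -2.28 -> Y = -1.14 ✓
  B = -2.047 -> Y = -1.023 ✓
All samples match this transformation.

(a) B/2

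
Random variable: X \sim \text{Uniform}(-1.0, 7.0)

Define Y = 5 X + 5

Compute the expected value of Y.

For Y = 5X + 5:
E[Y] = 5 * E[X] + 5
E[X] = (-1 + 7)/2 = 3
E[Y] = 5 * 3 + 5 = 20

20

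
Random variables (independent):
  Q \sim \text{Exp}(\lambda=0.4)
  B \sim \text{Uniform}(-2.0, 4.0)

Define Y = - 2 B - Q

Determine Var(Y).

For independent RVs: Var(aX + bY) = a²Var(X) + b²Var(Y)
Var(Q) = 6.25
Var(B) = 3
Var(Y) = (-1)²*6.25 + (-2)²*3
= 1*6.25 + 4*3 = 18.25

18.25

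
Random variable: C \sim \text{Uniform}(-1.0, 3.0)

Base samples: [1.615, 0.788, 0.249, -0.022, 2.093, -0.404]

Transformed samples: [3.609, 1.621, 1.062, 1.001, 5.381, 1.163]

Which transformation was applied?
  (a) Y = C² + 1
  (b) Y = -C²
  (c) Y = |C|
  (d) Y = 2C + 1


Checking option (a) Y = C² + 1:
  C = 1.615 -> Y = 3.609 ✓
  C = 0.788 -> Y = 1.621 ✓
  C = 0.249 -> Y = 1.062 ✓
All samples match this transformation.

(a) C² + 1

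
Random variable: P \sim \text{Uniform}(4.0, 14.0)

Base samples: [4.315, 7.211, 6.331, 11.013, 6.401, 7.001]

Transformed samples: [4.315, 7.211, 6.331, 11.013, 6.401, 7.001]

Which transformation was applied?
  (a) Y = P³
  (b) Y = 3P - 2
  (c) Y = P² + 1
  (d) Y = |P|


Checking option (d) Y = |P|:
  P = 4.315 -> Y = 4.315 ✓
  P = 7.211 -> Y = 7.211 ✓
  P = 6.331 -> Y = 6.331 ✓
All samples match this transformation.

(d) |P|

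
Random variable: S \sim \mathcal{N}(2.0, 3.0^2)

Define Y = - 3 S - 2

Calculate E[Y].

For Y = -3S - 2:
E[Y] = -3 * E[S] - 2
E[S] = 2.0 = 2
E[Y] = -3 * 2 - 2 = -8

-8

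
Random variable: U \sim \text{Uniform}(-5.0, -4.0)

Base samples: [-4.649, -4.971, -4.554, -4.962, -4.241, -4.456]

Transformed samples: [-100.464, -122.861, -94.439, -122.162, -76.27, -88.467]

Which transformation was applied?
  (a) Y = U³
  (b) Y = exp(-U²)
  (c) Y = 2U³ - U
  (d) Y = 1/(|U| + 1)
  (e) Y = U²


Checking option (a) Y = U³:
  U = -4.649 -> Y = -100.464 ✓
  U = -4.971 -> Y = -122.861 ✓
  U = -4.554 -> Y = -94.439 ✓
All samples match this transformation.

(a) U³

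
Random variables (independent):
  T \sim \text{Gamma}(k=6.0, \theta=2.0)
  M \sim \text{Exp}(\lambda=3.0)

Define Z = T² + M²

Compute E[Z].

E[Z] = E[T²] + E[M²]
E[T²] = Var(T) + E[T]² = 24 + 144 = 168
E[M²] = Var(M) + E[M]² = 0.11111111 + 0.11111111 = 0.22222222
E[Z] = 168 + 0.22222222 = 168.22222

168.22222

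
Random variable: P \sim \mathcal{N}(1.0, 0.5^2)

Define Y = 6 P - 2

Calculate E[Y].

For Y = 6P - 2:
E[Y] = 6 * E[P] - 2
E[P] = 1.0 = 1
E[Y] = 6 * 1 - 2 = 4

4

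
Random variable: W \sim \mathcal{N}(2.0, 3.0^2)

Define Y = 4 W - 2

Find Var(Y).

For Y = aW + b: Var(Y) = a² * Var(W)
Var(W) = 3.0^2 = 9
Var(Y) = 4² * 9 = 16 * 9 = 144

144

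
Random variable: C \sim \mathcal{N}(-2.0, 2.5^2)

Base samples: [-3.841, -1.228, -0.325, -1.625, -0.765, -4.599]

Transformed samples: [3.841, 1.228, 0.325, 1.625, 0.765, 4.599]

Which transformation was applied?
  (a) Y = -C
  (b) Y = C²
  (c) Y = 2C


Checking option (a) Y = -C:
  C = -3.841 -> Y = 3.841 ✓
  C = -1.228 -> Y = 1.228 ✓
  C = -0.325 -> Y = 0.325 ✓
All samples match this transformation.

(a) -C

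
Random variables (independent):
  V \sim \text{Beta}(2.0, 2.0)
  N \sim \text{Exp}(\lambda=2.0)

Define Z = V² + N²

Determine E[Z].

E[Z] = E[V²] + E[N²]
E[V²] = Var(V) + E[V]² = 0.05 + 0.25 = 0.3
E[N²] = Var(N) + E[N]² = 0.25 + 0.25 = 0.5
E[Z] = 0.3 + 0.5 = 0.8

0.8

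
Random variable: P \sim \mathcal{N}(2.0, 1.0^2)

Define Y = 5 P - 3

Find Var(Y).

For Y = aP + b: Var(Y) = a² * Var(P)
Var(P) = 1.0^2 = 1
Var(Y) = 5² * 1 = 25 * 1 = 25

25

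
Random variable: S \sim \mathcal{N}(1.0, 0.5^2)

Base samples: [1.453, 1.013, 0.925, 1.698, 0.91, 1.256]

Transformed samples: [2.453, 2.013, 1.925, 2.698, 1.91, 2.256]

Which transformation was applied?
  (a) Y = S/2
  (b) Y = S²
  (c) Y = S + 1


Checking option (c) Y = S + 1:
  S = 1.453 -> Y = 2.453 ✓
  S = 1.013 -> Y = 2.013 ✓
  S = 0.925 -> Y = 1.925 ✓
All samples match this transformation.

(c) S + 1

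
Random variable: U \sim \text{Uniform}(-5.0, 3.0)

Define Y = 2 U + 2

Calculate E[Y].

For Y = 2U + 2:
E[Y] = 2 * E[U] + 2
E[U] = (-5 + 3)/2 = -1
E[Y] = 2 * (-1) + 2 = 0

0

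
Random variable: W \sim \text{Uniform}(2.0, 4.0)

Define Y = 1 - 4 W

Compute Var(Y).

For Y = aW + b: Var(Y) = a² * Var(W)
Var(W) = (4 - 2)^2/12 = 0.33333333
Var(Y) = (-4)² * 0.33333333 = 16 * 0.33333333 = 5.3333333

5.3333333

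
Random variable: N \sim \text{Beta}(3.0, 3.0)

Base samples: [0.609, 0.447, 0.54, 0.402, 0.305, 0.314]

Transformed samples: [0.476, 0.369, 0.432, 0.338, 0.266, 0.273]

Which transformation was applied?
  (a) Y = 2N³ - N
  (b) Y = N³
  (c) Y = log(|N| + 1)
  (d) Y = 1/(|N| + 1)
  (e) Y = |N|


Checking option (c) Y = log(|N| + 1):
  N = 0.609 -> Y = 0.476 ✓
  N = 0.447 -> Y = 0.369 ✓
  N = 0.54 -> Y = 0.432 ✓
All samples match this transformation.

(c) log(|N| + 1)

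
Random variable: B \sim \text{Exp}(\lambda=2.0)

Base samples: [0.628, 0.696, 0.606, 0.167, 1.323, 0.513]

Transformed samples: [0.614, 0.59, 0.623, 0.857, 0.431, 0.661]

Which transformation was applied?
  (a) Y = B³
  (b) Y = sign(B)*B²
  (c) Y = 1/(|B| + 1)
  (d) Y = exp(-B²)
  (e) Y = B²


Checking option (c) Y = 1/(|B| + 1):
  B = 0.628 -> Y = 0.614 ✓
  B = 0.696 -> Y = 0.59 ✓
  B = 0.606 -> Y = 0.623 ✓
All samples match this transformation.

(c) 1/(|B| + 1)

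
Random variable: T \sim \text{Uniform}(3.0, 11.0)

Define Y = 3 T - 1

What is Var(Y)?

For Y = aT + b: Var(Y) = a² * Var(T)
Var(T) = (11 - 3)^2/12 = 5.3333333
Var(Y) = 3² * 5.3333333 = 9 * 5.3333333 = 48

48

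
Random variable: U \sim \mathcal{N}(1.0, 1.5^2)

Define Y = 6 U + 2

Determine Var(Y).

For Y = aU + b: Var(Y) = a² * Var(U)
Var(U) = 1.5^2 = 2.25
Var(Y) = 6² * 2.25 = 36 * 2.25 = 81

81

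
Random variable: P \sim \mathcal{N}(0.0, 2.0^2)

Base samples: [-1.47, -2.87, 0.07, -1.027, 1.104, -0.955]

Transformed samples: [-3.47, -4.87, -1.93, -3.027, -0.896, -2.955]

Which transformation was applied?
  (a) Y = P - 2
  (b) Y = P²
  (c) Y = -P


Checking option (a) Y = P - 2:
  P = -1.47 -> Y = -3.47 ✓
  P = -2.87 -> Y = -4.87 ✓
  P = 0.07 -> Y = -1.93 ✓
All samples match this transformation.

(a) P - 2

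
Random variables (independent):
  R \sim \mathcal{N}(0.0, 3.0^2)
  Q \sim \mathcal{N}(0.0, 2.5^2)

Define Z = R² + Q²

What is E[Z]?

E[Z] = E[R²] + E[Q²]
E[R²] = Var(R) + E[R]² = 9 + 0 = 9
E[Q²] = Var(Q) + E[Q]² = 6.25 + 0 = 6.25
E[Z] = 9 + 6.25 = 15.25

15.25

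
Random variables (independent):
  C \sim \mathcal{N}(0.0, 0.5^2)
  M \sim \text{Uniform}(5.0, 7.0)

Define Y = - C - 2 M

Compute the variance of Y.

For independent RVs: Var(aX + bY) = a²Var(X) + b²Var(Y)
Var(C) = 0.25
Var(M) = 0.33333333
Var(Y) = (-1)²*0.25 + (-2)²*0.33333333
= 1*0.25 + 4*0.33333333 = 1.5833333

1.5833333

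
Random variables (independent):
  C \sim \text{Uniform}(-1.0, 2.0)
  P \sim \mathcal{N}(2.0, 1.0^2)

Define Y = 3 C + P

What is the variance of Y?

For independent RVs: Var(aX + bY) = a²Var(X) + b²Var(Y)
Var(C) = 0.75
Var(P) = 1
Var(Y) = 3²*0.75 + 1²*1
= 9*0.75 + 1*1 = 7.75

7.75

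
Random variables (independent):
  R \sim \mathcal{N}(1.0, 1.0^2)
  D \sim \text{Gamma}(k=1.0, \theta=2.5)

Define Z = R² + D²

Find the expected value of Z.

E[Z] = E[R²] + E[D²]
E[R²] = Var(R) + E[R]² = 1 + 1 = 2
E[D²] = Var(D) + E[D]² = 6.25 + 6.25 = 12.5
E[Z] = 2 + 12.5 = 14.5

14.5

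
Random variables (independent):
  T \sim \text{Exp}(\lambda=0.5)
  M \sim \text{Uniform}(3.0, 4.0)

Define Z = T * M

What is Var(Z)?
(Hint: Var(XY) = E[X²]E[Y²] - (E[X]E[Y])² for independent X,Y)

Var(XY) = E[X²]E[Y²] - (E[X]E[Y])²
E[T] = 2, Var(T) = 4
E[M] = 3.5, Var(M) = 0.083333333
E[T²] = 4 + 2² = 8
E[M²] = 0.083333333 + 3.5² = 12.333333
Var(Z) = 8*12.333333 - (2*3.5)²
= 98.666667 - 49 = 49.666667

49.666667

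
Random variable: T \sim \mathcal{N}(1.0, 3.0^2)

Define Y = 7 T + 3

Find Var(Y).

For Y = aT + b: Var(Y) = a² * Var(T)
Var(T) = 3.0^2 = 9
Var(Y) = 7² * 9 = 49 * 9 = 441

441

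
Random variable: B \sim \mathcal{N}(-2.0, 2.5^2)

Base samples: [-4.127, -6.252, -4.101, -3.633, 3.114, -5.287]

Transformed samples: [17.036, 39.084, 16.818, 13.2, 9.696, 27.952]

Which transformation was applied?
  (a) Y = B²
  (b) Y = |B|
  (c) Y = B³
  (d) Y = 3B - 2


Checking option (a) Y = B²:
  B = -4.127 -> Y = 17.036 ✓
  B = -6.252 -> Y = 39.084 ✓
  B = -4.101 -> Y = 16.818 ✓
All samples match this transformation.

(a) B²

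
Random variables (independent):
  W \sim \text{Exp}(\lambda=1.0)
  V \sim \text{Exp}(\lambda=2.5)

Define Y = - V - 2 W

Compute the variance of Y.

For independent RVs: Var(aX + bY) = a²Var(X) + b²Var(Y)
Var(W) = 1
Var(V) = 0.16
Var(Y) = (-2)²*1 + (-1)²*0.16
= 4*1 + 1*0.16 = 4.16

4.16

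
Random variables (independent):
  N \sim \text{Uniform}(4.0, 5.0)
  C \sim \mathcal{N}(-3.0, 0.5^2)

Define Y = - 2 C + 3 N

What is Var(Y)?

For independent RVs: Var(aX + bY) = a²Var(X) + b²Var(Y)
Var(N) = 0.083333333
Var(C) = 0.25
Var(Y) = 3²*0.083333333 + (-2)²*0.25
= 9*0.083333333 + 4*0.25 = 1.75

1.75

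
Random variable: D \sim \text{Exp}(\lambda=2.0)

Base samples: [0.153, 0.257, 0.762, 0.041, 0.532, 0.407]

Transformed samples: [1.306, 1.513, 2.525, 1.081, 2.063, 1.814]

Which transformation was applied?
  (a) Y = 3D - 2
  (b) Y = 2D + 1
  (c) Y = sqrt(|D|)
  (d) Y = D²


Checking option (b) Y = 2D + 1:
  D = 0.153 -> Y = 1.306 ✓
  D = 0.257 -> Y = 1.513 ✓
  D = 0.762 -> Y = 2.525 ✓
All samples match this transformation.

(b) 2D + 1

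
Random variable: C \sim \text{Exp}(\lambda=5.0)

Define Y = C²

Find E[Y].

Using E[X²] = Var(X) + (E[X])²:
E[C] = 0.2
Var(C) = 1/5.0^2 = 0.04
E[C²] = 0.04 + 0.2² = 0.04 + 0.04 = 0.08

0.08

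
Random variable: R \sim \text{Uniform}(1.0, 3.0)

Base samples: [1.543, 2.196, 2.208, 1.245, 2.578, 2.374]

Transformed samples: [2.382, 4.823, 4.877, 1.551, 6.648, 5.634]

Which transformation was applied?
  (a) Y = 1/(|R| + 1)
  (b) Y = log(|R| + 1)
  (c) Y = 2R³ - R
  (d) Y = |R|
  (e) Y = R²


Checking option (e) Y = R²:
  R = 1.543 -> Y = 2.382 ✓
  R = 2.196 -> Y = 4.823 ✓
  R = 2.208 -> Y = 4.877 ✓
All samples match this transformation.

(e) R²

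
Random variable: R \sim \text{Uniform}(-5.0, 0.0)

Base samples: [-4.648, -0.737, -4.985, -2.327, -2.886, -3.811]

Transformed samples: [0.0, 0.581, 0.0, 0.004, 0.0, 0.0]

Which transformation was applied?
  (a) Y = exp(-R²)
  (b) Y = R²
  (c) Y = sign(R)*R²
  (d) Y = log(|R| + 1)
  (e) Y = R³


Checking option (a) Y = exp(-R²):
  R = -4.648 -> Y = 0.0 ✓
  R = -0.737 -> Y = 0.581 ✓
  R = -4.985 -> Y = 0.0 ✓
All samples match this transformation.

(a) exp(-R²)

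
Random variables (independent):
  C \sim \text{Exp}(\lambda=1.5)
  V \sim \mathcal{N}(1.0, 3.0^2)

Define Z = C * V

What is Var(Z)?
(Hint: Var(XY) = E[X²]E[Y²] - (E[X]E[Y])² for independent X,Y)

Var(XY) = E[X²]E[Y²] - (E[X]E[Y])²
E[C] = 0.66666667, Var(C) = 0.44444444
E[V] = 1, Var(V) = 9
E[C²] = 0.44444444 + 0.66666667² = 0.88888889
E[V²] = 9 + 1² = 10
Var(Z) = 0.88888889*10 - (0.66666667*1)²
= 8.8888889 - 0.44444444 = 8.4444444

8.4444444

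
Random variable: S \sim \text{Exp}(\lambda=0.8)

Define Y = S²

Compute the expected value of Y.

E[S²] = Var(S) + (E[S])² = 1.5625 + 1.5625 = 3.125

3.125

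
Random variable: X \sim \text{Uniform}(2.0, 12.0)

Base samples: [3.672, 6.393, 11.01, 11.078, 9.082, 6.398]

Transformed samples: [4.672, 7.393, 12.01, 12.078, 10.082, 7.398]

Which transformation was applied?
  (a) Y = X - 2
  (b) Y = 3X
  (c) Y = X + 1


Checking option (c) Y = X + 1:
  X = 3.672 -> Y = 4.672 ✓
  X = 6.393 -> Y = 7.393 ✓
  X = 11.01 -> Y = 12.01 ✓
All samples match this transformation.

(c) X + 1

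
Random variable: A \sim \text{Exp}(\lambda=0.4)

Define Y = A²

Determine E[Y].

Using E[X²] = Var(X) + (E[X])²:
E[A] = 2.5
Var(A) = 1/0.4^2 = 6.25
E[A²] = 6.25 + 2.5² = 6.25 + 6.25 = 12.5

12.5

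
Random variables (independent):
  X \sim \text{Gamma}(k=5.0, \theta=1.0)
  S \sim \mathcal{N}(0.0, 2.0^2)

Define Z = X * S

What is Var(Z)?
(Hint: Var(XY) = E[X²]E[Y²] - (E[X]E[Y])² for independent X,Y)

Var(XY) = E[X²]E[Y²] - (E[X]E[Y])²
E[X] = 5, Var(X) = 5
E[S] = 0, Var(S) = 4
E[X²] = 5 + 5² = 30
E[S²] = 4 + 0² = 4
Var(Z) = 30*4 - (5*0)²
= 120 - 0 = 120

120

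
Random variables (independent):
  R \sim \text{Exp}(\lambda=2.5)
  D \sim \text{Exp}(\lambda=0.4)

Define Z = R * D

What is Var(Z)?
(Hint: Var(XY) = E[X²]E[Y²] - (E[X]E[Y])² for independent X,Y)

Var(XY) = E[X²]E[Y²] - (E[X]E[Y])²
E[R] = 0.4, Var(R) = 0.16
E[D] = 2.5, Var(D) = 6.25
E[R²] = 0.16 + 0.4² = 0.32
E[D²] = 6.25 + 2.5² = 12.5
Var(Z) = 0.32*12.5 - (0.4*2.5)²
= 4 - 1 = 3

3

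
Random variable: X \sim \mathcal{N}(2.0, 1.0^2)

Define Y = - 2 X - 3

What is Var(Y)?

For Y = aX + b: Var(Y) = a² * Var(X)
Var(X) = 1.0^2 = 1
Var(Y) = (-2)² * 1 = 4 * 1 = 4

4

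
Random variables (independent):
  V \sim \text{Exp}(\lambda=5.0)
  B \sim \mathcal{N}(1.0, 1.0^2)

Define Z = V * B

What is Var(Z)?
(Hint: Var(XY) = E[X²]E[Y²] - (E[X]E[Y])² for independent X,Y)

Var(XY) = E[X²]E[Y²] - (E[X]E[Y])²
E[V] = 0.2, Var(V) = 0.04
E[B] = 1, Var(B) = 1
E[V²] = 0.04 + 0.2² = 0.08
E[B²] = 1 + 1² = 2
Var(Z) = 0.08*2 - (0.2*1)²
= 0.16 - 0.04 = 0.12

0.12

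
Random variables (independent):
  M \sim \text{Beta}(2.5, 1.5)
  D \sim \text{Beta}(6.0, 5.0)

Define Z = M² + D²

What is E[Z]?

E[Z] = E[M²] + E[D²]
E[M²] = Var(M) + E[M]² = 0.046875 + 0.390625 = 0.4375
E[D²] = Var(D) + E[D]² = 0.020661157 + 0.29752066 = 0.31818182
E[Z] = 0.4375 + 0.31818182 = 0.75568182

0.75568182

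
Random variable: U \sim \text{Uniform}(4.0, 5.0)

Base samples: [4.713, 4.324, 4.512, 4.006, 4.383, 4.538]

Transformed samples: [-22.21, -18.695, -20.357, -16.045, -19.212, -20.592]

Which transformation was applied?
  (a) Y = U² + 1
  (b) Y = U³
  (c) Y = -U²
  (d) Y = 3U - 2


Checking option (c) Y = -U²:
  U = 4.713 -> Y = -22.21 ✓
  U = 4.324 -> Y = -18.695 ✓
  U = 4.512 -> Y = -20.357 ✓
All samples match this transformation.

(c) -U²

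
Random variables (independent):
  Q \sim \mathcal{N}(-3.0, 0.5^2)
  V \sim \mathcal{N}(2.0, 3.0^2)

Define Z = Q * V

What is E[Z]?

For independent RVs: E[XY] = E[X]*E[Y]
E[Q] = -3
E[V] = 2
E[Z] = -3 * 2 = -6

-6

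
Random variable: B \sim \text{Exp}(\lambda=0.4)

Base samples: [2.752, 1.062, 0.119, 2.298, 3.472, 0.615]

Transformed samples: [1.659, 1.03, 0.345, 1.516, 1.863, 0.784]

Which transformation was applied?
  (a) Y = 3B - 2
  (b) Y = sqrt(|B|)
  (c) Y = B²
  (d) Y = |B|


Checking option (b) Y = sqrt(|B|):
  B = 2.752 -> Y = 1.659 ✓
  B = 1.062 -> Y = 1.03 ✓
  B = 0.119 -> Y = 0.345 ✓
All samples match this transformation.

(b) sqrt(|B|)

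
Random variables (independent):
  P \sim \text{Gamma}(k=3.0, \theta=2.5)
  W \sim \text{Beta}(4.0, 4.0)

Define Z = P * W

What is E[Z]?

For independent RVs: E[XY] = E[X]*E[Y]
E[P] = 7.5
E[W] = 0.5
E[Z] = 7.5 * 0.5 = 3.75

3.75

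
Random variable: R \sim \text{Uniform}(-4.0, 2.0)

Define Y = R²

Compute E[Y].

Using E[X²] = Var(X) + (E[X])²:
E[R] = -1
Var(R) = (2 + 4)^2/12 = 3
E[R²] = 3 + (-1)² = 3 + 1 = 4

4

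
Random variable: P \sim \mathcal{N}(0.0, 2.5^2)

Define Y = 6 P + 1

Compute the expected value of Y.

For Y = 6P + 1:
E[Y] = 6 * E[P] + 1
E[P] = 0.0 = 0
E[Y] = 6 * 0 + 1 = 1

1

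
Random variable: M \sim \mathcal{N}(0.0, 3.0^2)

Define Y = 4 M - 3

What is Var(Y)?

For Y = aM + b: Var(Y) = a² * Var(M)
Var(M) = 3.0^2 = 9
Var(Y) = 4² * 9 = 16 * 9 = 144

144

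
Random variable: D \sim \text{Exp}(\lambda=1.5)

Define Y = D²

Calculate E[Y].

Using E[X²] = Var(X) + (E[X])²:
E[D] = 0.66666667
Var(D) = 1/1.5^2 = 0.44444444
E[D²] = 0.44444444 + 0.66666667² = 0.44444444 + 0.44444444 = 0.88888889

0.88888889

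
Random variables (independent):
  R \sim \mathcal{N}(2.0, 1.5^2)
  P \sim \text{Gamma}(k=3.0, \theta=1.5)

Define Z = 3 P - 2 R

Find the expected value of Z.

E[Z] = -2*E[R] + 3*E[P]
E[R] = 2
E[P] = 4.5
E[Z] = -2*2 + 3*4.5 = 9.5

9.5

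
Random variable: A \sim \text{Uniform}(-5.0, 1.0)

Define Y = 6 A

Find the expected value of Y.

For Y = 6A:
E[Y] = 6 * E[A]
E[A] = (-5 + 1)/2 = -2
E[Y] = 6 * (-2) = -12

-12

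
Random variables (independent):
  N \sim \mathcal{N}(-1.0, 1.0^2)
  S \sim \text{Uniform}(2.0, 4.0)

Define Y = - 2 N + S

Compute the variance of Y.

For independent RVs: Var(aX + bY) = a²Var(X) + b²Var(Y)
Var(N) = 1
Var(S) = 0.33333333
Var(Y) = (-2)²*1 + 1²*0.33333333
= 4*1 + 1*0.33333333 = 4.3333333

4.3333333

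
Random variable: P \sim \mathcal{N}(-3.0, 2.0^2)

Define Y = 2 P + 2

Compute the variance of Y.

For Y = aP + b: Var(Y) = a² * Var(P)
Var(P) = 2.0^2 = 4
Var(Y) = 2² * 4 = 4 * 4 = 16

16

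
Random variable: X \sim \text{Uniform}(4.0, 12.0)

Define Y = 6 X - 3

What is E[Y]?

For Y = 6X - 3:
E[Y] = 6 * E[X] - 3
E[X] = (4 + 12)/2 = 8
E[Y] = 6 * 8 - 3 = 45

45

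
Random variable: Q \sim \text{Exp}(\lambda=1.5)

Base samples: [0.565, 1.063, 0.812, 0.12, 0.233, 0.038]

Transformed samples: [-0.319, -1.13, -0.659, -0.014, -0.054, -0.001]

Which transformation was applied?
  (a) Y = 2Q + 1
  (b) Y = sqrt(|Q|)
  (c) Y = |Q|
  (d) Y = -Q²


Checking option (d) Y = -Q²:
  Q = 0.565 -> Y = -0.319 ✓
  Q = 1.063 -> Y = -1.13 ✓
  Q = 0.812 -> Y = -0.659 ✓
All samples match this transformation.

(d) -Q²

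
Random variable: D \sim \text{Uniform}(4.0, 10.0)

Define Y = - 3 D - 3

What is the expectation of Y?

For Y = -3D - 3:
E[Y] = -3 * E[D] - 3
E[D] = (4 + 10)/2 = 7
E[Y] = -3 * 7 - 3 = -24

-24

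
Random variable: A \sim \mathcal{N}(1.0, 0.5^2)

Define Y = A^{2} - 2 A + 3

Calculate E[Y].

E[Y] = 1*E[A²] - 2*E[A] + 3
E[A] = 1
E[A²] = Var(A) + (E[A])² = 0.25 + 1 = 1.25
E[Y] = 1*1.25 - 2*1 + 3 = 2.25

2.25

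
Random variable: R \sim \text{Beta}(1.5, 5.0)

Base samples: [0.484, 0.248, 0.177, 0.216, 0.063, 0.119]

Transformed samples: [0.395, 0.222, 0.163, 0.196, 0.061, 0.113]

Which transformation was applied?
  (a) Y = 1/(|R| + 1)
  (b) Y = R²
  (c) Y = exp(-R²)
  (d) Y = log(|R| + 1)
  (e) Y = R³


Checking option (d) Y = log(|R| + 1):
  R = 0.484 -> Y = 0.395 ✓
  R = 0.248 -> Y = 0.222 ✓
  R = 0.177 -> Y = 0.163 ✓
All samples match this transformation.

(d) log(|R| + 1)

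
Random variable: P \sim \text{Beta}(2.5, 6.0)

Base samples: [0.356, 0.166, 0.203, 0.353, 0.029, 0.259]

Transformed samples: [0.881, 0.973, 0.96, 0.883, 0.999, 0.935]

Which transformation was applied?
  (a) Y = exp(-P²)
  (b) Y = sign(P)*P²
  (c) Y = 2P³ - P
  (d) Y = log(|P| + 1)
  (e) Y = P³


Checking option (a) Y = exp(-P²):
  P = 0.356 -> Y = 0.881 ✓
  P = 0.166 -> Y = 0.973 ✓
  P = 0.203 -> Y = 0.96 ✓
All samples match this transformation.

(a) exp(-P²)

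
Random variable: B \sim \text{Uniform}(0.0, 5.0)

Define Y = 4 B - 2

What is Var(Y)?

For Y = aB + b: Var(Y) = a² * Var(B)
Var(B) = (5 - 0)^2/12 = 2.0833333
Var(Y) = 4² * 2.0833333 = 16 * 2.0833333 = 33.333333

33.333333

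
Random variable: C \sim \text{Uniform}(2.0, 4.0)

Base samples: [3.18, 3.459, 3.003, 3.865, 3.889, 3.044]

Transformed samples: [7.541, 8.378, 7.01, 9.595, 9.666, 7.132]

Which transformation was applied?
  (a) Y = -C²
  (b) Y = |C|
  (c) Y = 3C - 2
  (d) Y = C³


Checking option (c) Y = 3C - 2:
  C = 3.18 -> Y = 7.541 ✓
  C = 3.459 -> Y = 8.378 ✓
  C = 3.003 -> Y = 7.01 ✓
All samples match this transformation.

(c) 3C - 2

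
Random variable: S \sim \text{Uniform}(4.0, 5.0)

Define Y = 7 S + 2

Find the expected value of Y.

For Y = 7S + 2:
E[Y] = 7 * E[S] + 2
E[S] = (4 + 5)/2 = 4.5
E[Y] = 7 * 4.5 + 2 = 33.5

33.5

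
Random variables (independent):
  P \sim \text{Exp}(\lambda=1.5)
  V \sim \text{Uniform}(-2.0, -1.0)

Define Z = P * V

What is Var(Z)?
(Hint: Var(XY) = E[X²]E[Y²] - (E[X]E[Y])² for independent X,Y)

Var(XY) = E[X²]E[Y²] - (E[X]E[Y])²
E[P] = 0.66666667, Var(P) = 0.44444444
E[V] = -1.5, Var(V) = 0.083333333
E[P²] = 0.44444444 + 0.66666667² = 0.88888889
E[V²] = 0.083333333 + (-1.5)² = 2.3333333
Var(Z) = 0.88888889*2.3333333 - (0.66666667*(-1.5))²
= 2.0740741 - 1 = 1.0740741

1.0740741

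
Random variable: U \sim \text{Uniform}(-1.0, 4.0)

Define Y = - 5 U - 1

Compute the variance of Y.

For Y = aU + b: Var(Y) = a² * Var(U)
Var(U) = (4 + 1)^2/12 = 2.0833333
Var(Y) = (-5)² * 2.0833333 = 25 * 2.0833333 = 52.083333

52.083333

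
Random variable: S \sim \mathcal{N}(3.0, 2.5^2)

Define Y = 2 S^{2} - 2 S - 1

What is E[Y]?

E[Y] = 2*E[S²] - 2*E[S] - 1
E[S] = 3
E[S²] = Var(S) + (E[S])² = 6.25 + 9 = 15.25
E[Y] = 2*15.25 - 2*3 - 1 = 23.5

23.5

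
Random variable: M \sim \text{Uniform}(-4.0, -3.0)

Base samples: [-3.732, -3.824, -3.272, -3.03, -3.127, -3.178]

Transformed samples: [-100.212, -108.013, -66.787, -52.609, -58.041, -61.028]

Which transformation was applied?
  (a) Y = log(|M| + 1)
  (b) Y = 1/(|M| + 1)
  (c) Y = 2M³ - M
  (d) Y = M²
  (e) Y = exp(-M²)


Checking option (c) Y = 2M³ - M:
  M = -3.732 -> Y = -100.212 ✓
  M = -3.824 -> Y = -108.013 ✓
  M = -3.272 -> Y = -66.787 ✓
All samples match this transformation.

(c) 2M³ - M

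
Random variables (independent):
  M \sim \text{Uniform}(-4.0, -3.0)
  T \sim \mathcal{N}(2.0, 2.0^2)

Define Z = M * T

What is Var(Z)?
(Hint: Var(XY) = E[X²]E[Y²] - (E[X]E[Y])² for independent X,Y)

Var(XY) = E[X²]E[Y²] - (E[X]E[Y])²
E[M] = -3.5, Var(M) = 0.083333333
E[T] = 2, Var(T) = 4
E[M²] = 0.083333333 + (-3.5)² = 12.333333
E[T²] = 4 + 2² = 8
Var(Z) = 12.333333*8 - (-3.5*2)²
= 98.666667 - 49 = 49.666667

49.666667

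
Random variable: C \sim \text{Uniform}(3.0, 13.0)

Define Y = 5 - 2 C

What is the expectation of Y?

For Y = -2C + 5:
E[Y] = -2 * E[C] + 5
E[C] = (3 + 13)/2 = 8
E[Y] = -2 * 8 + 5 = -11

-11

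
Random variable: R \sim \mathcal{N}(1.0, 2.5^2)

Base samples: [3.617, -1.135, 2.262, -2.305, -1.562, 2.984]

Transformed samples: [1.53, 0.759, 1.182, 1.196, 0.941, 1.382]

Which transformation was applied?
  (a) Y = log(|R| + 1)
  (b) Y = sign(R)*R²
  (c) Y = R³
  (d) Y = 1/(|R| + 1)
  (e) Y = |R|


Checking option (a) Y = log(|R| + 1):
  R = 3.617 -> Y = 1.53 ✓
  R = -1.135 -> Y = 0.759 ✓
  R = 2.262 -> Y = 1.182 ✓
All samples match this transformation.

(a) log(|R| + 1)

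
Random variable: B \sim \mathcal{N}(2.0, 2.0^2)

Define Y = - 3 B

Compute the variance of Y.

For Y = aB + b: Var(Y) = a² * Var(B)
Var(B) = 2.0^2 = 4
Var(Y) = (-3)² * 4 = 9 * 4 = 36

36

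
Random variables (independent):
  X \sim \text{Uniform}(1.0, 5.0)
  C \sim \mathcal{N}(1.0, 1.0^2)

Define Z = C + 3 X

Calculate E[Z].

E[Z] = 3*E[X] + 1*E[C]
E[X] = 3
E[C] = 1
E[Z] = 3*3 + 1*1 = 10

10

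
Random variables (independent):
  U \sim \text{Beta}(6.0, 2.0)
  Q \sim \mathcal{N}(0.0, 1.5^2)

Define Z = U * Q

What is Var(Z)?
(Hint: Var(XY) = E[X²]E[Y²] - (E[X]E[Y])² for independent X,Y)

Var(XY) = E[X²]E[Y²] - (E[X]E[Y])²
E[U] = 0.75, Var(U) = 0.020833333
E[Q] = 0, Var(Q) = 2.25
E[U²] = 0.020833333 + 0.75² = 0.58333333
E[Q²] = 2.25 + 0² = 2.25
Var(Z) = 0.58333333*2.25 - (0.75*0)²
= 1.3125 - 0 = 1.3125

1.3125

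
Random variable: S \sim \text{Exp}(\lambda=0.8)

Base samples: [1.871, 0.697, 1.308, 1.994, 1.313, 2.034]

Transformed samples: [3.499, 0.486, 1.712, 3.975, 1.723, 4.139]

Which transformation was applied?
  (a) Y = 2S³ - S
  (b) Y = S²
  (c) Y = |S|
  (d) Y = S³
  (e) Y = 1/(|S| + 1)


Checking option (b) Y = S²:
  S = 1.871 -> Y = 3.499 ✓
  S = 0.697 -> Y = 0.486 ✓
  S = 1.308 -> Y = 1.712 ✓
All samples match this transformation.

(b) S²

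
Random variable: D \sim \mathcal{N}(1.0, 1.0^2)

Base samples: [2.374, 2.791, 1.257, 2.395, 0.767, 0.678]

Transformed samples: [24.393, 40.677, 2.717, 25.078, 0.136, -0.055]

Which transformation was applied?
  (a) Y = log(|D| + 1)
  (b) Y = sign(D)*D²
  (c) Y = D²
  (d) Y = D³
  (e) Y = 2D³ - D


Checking option (e) Y = 2D³ - D:
  D = 2.374 -> Y = 24.393 ✓
  D = 2.791 -> Y = 40.677 ✓
  D = 1.257 -> Y = 2.717 ✓
All samples match this transformation.

(e) 2D³ - D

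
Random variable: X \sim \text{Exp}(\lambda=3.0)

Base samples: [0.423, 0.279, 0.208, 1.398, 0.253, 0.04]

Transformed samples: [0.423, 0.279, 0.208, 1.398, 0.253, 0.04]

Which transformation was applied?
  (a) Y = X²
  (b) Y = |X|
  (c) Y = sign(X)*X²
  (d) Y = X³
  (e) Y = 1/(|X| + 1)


Checking option (b) Y = |X|:
  X = 0.423 -> Y = 0.423 ✓
  X = 0.279 -> Y = 0.279 ✓
  X = 0.208 -> Y = 0.208 ✓
All samples match this transformation.

(b) |X|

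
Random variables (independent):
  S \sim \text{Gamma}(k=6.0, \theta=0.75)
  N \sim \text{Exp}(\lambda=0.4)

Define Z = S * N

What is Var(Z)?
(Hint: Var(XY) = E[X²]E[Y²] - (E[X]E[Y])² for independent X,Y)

Var(XY) = E[X²]E[Y²] - (E[X]E[Y])²
E[S] = 4.5, Var(S) = 3.375
E[N] = 2.5, Var(N) = 6.25
E[S²] = 3.375 + 4.5² = 23.625
E[N²] = 6.25 + 2.5² = 12.5
Var(Z) = 23.625*12.5 - (4.5*2.5)²
= 295.3125 - 126.5625 = 168.75

168.75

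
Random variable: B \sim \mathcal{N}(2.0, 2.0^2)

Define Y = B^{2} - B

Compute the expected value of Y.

E[Y] = 1*E[B²] - 1*E[B]
E[B] = 2
E[B²] = Var(B) + (E[B])² = 4 + 4 = 8
E[Y] = 1*8 - 1*2 = 6

6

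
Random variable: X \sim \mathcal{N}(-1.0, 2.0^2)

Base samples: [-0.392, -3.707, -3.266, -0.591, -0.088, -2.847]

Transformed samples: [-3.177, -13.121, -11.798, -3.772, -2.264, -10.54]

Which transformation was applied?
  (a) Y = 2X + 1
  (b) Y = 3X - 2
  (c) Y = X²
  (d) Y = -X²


Checking option (b) Y = 3X - 2:
  X = -0.392 -> Y = -3.177 ✓
  X = -3.707 -> Y = -13.121 ✓
  X = -3.266 -> Y = -11.798 ✓
All samples match this transformation.

(b) 3X - 2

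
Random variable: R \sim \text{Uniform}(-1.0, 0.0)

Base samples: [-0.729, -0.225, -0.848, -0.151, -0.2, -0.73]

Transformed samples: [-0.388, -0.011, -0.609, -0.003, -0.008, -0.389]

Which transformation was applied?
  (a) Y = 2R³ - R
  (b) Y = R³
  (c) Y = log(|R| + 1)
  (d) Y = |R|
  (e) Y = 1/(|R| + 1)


Checking option (b) Y = R³:
  R = -0.729 -> Y = -0.388 ✓
  R = -0.225 -> Y = -0.011 ✓
  R = -0.848 -> Y = -0.609 ✓
All samples match this transformation.

(b) R³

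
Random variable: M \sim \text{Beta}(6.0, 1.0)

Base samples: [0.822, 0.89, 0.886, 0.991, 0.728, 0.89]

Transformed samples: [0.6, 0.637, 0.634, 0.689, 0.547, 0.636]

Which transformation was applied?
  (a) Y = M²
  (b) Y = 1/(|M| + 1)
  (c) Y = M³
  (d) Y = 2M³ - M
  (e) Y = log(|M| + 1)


Checking option (e) Y = log(|M| + 1):
  M = 0.822 -> Y = 0.6 ✓
  M = 0.89 -> Y = 0.637 ✓
  M = 0.886 -> Y = 0.634 ✓
All samples match this transformation.

(e) log(|M| + 1)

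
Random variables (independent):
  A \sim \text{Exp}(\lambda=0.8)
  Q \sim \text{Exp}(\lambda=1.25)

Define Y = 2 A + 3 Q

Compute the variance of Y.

For independent RVs: Var(aX + bY) = a²Var(X) + b²Var(Y)
Var(A) = 1.5625
Var(Q) = 0.64
Var(Y) = 2²*1.5625 + 3²*0.64
= 4*1.5625 + 9*0.64 = 12.01

12.01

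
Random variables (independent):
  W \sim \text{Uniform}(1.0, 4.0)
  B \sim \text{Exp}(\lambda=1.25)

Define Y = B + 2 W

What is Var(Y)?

For independent RVs: Var(aX + bY) = a²Var(X) + b²Var(Y)
Var(W) = 0.75
Var(B) = 0.64
Var(Y) = 2²*0.75 + 1²*0.64
= 4*0.75 + 1*0.64 = 3.64

3.64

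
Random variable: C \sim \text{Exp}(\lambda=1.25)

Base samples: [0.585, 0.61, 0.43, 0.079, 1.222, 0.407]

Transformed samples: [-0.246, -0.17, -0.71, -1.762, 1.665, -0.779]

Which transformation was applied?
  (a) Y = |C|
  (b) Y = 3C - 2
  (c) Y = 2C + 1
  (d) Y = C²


Checking option (b) Y = 3C - 2:
  C = 0.585 -> Y = -0.246 ✓
  C = 0.61 -> Y = -0.17 ✓
  C = 0.43 -> Y = -0.71 ✓
All samples match this transformation.

(b) 3C - 2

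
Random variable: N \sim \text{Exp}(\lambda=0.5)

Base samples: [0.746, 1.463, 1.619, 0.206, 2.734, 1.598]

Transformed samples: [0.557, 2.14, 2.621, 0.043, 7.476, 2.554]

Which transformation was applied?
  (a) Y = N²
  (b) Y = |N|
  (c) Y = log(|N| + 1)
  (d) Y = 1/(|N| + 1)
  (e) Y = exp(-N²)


Checking option (a) Y = N²:
  N = 0.746 -> Y = 0.557 ✓
  N = 1.463 -> Y = 2.14 ✓
  N = 1.619 -> Y = 2.621 ✓
All samples match this transformation.

(a) N²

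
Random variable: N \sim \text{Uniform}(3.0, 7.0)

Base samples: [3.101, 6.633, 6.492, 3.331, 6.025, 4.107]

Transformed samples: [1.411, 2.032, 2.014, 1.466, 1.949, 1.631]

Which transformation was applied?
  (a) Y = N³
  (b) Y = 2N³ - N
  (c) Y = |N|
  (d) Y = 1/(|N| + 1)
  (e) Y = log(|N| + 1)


Checking option (e) Y = log(|N| + 1):
  N = 3.101 -> Y = 1.411 ✓
  N = 6.633 -> Y = 2.032 ✓
  N = 6.492 -> Y = 2.014 ✓
All samples match this transformation.

(e) log(|N| + 1)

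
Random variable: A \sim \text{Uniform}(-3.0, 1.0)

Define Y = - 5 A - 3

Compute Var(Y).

For Y = aA + b: Var(Y) = a² * Var(A)
Var(A) = (1 + 3)^2/12 = 1.3333333
Var(Y) = (-5)² * 1.3333333 = 25 * 1.3333333 = 33.333333

33.333333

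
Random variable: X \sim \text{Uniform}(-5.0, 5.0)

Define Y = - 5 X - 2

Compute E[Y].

For Y = -5X - 2:
E[Y] = -5 * E[X] - 2
E[X] = (-5 + 5)/2 = 0
E[Y] = -5 * 0 - 2 = -2

-2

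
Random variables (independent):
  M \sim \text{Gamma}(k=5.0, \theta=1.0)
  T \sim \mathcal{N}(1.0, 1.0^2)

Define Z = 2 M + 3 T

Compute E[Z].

E[Z] = 2*E[M] + 3*E[T]
E[M] = 5
E[T] = 1
E[Z] = 2*5 + 3*1 = 13

13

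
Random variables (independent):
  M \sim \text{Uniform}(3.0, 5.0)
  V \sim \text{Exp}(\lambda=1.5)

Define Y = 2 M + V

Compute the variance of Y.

For independent RVs: Var(aX + bY) = a²Var(X) + b²Var(Y)
Var(M) = 0.33333333
Var(V) = 0.44444444
Var(Y) = 2²*0.33333333 + 1²*0.44444444
= 4*0.33333333 + 1*0.44444444 = 1.7777778

1.7777778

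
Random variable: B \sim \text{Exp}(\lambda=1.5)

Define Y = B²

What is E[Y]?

E[B²] = Var(B) + (E[B])² = 0.44444444 + 0.44444444 = 0.88888889

0.88888889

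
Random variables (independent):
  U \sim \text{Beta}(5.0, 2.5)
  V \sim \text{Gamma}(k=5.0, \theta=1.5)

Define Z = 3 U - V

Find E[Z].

E[Z] = 3*E[U] - 1*E[V]
E[U] = 0.66666667
E[V] = 7.5
E[Z] = 3*0.66666667 - 1*7.5 = -5.5

-5.5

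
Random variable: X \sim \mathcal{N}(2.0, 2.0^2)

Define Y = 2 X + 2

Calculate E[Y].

For Y = 2X + 2:
E[Y] = 2 * E[X] + 2
E[X] = 2.0 = 2
E[Y] = 2 * 2 + 2 = 6

6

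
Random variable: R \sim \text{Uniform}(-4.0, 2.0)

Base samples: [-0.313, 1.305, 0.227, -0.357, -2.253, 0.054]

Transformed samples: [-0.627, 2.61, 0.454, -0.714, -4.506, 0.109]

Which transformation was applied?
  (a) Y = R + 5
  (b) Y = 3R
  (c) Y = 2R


Checking option (c) Y = 2R:
  R = -0.313 -> Y = -0.627 ✓
  R = 1.305 -> Y = 2.61 ✓
  R = 0.227 -> Y = 0.454 ✓
All samples match this transformation.

(c) 2R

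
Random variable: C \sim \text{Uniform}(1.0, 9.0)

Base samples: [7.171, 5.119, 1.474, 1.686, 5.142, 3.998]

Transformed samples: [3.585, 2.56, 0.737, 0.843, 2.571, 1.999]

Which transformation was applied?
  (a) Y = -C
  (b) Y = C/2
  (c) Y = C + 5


Checking option (b) Y = C/2:
  C = 7.171 -> Y = 3.585 ✓
  C = 5.119 -> Y = 2.56 ✓
  C = 1.474 -> Y = 0.737 ✓
All samples match this transformation.

(b) C/2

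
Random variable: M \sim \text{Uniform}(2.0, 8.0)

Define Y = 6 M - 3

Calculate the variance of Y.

For Y = aM + b: Var(Y) = a² * Var(M)
Var(M) = (8 - 2)^2/12 = 3
Var(Y) = 6² * 3 = 36 * 3 = 108

108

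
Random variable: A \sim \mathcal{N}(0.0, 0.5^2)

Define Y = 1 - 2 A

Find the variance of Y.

For Y = aA + b: Var(Y) = a² * Var(A)
Var(A) = 0.5^2 = 0.25
Var(Y) = (-2)² * 0.25 = 4 * 0.25 = 1

1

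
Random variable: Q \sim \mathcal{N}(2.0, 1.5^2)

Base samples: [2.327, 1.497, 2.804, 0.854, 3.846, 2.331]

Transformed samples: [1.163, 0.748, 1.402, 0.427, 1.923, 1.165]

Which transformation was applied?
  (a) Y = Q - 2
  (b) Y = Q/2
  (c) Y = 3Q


Checking option (b) Y = Q/2:
  Q = 2.327 -> Y = 1.163 ✓
  Q = 1.497 -> Y = 0.748 ✓
  Q = 2.804 -> Y = 1.402 ✓
All samples match this transformation.

(b) Q/2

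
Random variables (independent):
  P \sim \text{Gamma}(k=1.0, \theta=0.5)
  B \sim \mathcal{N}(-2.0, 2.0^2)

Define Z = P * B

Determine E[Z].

For independent RVs: E[XY] = E[X]*E[Y]
E[P] = 0.5
E[B] = -2
E[Z] = 0.5 * (-2) = -1

-1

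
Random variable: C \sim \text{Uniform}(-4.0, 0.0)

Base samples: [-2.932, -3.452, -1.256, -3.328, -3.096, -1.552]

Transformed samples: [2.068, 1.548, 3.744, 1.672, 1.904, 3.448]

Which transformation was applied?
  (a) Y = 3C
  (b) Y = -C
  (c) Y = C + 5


Checking option (c) Y = C + 5:
  C = -2.932 -> Y = 2.068 ✓
  C = -3.452 -> Y = 1.548 ✓
  C = -1.256 -> Y = 3.744 ✓
All samples match this transformation.

(c) C + 5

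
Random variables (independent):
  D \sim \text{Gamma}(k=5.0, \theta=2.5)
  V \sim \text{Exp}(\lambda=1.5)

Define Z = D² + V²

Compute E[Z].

E[Z] = E[D²] + E[V²]
E[D²] = Var(D) + E[D]² = 31.25 + 156.25 = 187.5
E[V²] = Var(V) + E[V]² = 0.44444444 + 0.44444444 = 0.88888889
E[Z] = 187.5 + 0.88888889 = 188.38889

188.38889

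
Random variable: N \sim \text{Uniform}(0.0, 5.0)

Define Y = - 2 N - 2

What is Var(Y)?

For Y = aN + b: Var(Y) = a² * Var(N)
Var(N) = (5 - 0)^2/12 = 2.0833333
Var(Y) = (-2)² * 2.0833333 = 4 * 2.0833333 = 8.3333333

8.3333333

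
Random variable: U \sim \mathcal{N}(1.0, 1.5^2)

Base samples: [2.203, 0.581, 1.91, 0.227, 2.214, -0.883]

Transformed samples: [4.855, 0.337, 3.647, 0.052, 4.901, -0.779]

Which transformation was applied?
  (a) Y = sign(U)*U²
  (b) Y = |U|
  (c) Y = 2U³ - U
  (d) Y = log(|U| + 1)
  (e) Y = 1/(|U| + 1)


Checking option (a) Y = sign(U)*U²:
  U = 2.203 -> Y = 4.855 ✓
  U = 0.581 -> Y = 0.337 ✓
  U = 1.91 -> Y = 3.647 ✓
All samples match this transformation.

(a) sign(U)*U²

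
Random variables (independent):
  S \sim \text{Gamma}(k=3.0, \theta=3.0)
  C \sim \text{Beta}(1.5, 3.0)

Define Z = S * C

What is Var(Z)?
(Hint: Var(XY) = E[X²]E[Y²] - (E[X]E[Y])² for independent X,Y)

Var(XY) = E[X²]E[Y²] - (E[X]E[Y])²
E[S] = 9, Var(S) = 27
E[C] = 0.33333333, Var(C) = 0.04040404
E[S²] = 27 + 9² = 108
E[C²] = 0.04040404 + 0.33333333² = 0.15151515
Var(Z) = 108*0.15151515 - (9*0.33333333)²
= 16.363636 - 9 = 7.3636364

7.3636364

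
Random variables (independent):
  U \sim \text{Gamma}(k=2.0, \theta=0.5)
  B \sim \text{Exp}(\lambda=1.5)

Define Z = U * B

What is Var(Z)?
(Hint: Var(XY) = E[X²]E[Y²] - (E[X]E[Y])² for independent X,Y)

Var(XY) = E[X²]E[Y²] - (E[X]E[Y])²
E[U] = 1, Var(U) = 0.5
E[B] = 0.66666667, Var(B) = 0.44444444
E[U²] = 0.5 + 1² = 1.5
E[B²] = 0.44444444 + 0.66666667² = 0.88888889
Var(Z) = 1.5*0.88888889 - (1*0.66666667)²
= 1.3333333 - 0.44444444 = 0.88888889

0.88888889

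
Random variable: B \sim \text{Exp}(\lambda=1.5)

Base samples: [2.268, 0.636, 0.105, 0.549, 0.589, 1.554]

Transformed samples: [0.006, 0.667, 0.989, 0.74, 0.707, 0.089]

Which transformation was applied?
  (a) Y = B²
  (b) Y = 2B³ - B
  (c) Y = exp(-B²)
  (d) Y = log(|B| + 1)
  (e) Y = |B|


Checking option (c) Y = exp(-B²):
  B = 2.268 -> Y = 0.006 ✓
  B = 0.636 -> Y = 0.667 ✓
  B = 0.105 -> Y = 0.989 ✓
All samples match this transformation.

(c) exp(-B²)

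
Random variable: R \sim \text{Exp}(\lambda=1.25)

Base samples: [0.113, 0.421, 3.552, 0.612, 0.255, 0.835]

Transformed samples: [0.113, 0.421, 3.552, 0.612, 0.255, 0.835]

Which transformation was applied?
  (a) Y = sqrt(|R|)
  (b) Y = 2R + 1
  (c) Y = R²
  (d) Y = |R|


Checking option (d) Y = |R|:
  R = 0.113 -> Y = 0.113 ✓
  R = 0.421 -> Y = 0.421 ✓
  R = 3.552 -> Y = 3.552 ✓
All samples match this transformation.

(d) |R|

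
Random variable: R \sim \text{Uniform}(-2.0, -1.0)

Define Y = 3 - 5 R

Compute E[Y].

For Y = -5R + 3:
E[Y] = -5 * E[R] + 3
E[R] = (-2 - 1)/2 = -1.5
E[Y] = -5 * (-1.5) + 3 = 10.5

10.5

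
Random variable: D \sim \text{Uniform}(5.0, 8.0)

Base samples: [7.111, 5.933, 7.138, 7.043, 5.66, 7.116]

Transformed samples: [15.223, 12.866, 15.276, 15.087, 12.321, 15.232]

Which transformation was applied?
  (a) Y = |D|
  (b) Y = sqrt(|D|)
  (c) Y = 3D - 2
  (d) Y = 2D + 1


Checking option (d) Y = 2D + 1:
  D = 7.111 -> Y = 15.223 ✓
  D = 5.933 -> Y = 12.866 ✓
  D = 7.138 -> Y = 15.276 ✓
All samples match this transformation.

(d) 2D + 1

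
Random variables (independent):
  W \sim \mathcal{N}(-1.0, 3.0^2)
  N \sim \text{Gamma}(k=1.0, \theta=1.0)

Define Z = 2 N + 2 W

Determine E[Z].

E[Z] = 2*E[W] + 2*E[N]
E[W] = -1
E[N] = 1
E[Z] = 2*(-1) + 2*1 = 0

0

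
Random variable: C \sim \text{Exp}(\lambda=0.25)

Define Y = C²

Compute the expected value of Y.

E[C²] = Var(C) + (E[C])² = 16 + 16 = 32

32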